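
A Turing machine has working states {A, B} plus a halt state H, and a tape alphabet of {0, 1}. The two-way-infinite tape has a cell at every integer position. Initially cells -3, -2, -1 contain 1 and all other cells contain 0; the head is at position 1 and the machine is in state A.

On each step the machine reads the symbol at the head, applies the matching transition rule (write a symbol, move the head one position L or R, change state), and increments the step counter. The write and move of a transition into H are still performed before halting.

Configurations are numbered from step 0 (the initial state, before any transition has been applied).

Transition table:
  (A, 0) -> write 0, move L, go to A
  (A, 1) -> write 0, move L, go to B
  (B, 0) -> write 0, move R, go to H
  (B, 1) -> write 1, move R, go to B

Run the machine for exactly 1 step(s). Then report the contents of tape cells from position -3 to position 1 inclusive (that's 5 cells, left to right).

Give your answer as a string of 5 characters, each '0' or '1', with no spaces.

Step 1: in state A at pos 1, read 0 -> (A,0)->write 0,move L,goto A. Now: state=A, head=0, tape[-4..2]=0111000 (head:     ^)

Answer: 11100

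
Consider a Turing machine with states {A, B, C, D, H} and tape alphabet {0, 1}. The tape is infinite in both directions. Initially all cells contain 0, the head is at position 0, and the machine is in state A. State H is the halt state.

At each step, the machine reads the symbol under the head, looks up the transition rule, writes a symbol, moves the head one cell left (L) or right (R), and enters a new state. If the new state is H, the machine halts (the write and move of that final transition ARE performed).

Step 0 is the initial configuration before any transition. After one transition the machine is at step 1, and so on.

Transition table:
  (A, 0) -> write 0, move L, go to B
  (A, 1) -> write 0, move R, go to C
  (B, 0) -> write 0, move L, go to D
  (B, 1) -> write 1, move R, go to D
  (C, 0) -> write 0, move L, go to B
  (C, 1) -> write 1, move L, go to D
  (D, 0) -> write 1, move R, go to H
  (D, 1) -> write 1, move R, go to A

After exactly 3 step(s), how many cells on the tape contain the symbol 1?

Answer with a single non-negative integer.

Answer: 1

Derivation:
Step 1: in state A at pos 0, read 0 -> (A,0)->write 0,move L,goto B. Now: state=B, head=-1, tape[-2..1]=0000 (head:  ^)
Step 2: in state B at pos -1, read 0 -> (B,0)->write 0,move L,goto D. Now: state=D, head=-2, tape[-3..1]=00000 (head:  ^)
Step 3: in state D at pos -2, read 0 -> (D,0)->write 1,move R,goto H. Now: state=H, head=-1, tape[-3..1]=01000 (head:   ^)
Cells containing 1 after step 3: {-2} -> 1 cell(s)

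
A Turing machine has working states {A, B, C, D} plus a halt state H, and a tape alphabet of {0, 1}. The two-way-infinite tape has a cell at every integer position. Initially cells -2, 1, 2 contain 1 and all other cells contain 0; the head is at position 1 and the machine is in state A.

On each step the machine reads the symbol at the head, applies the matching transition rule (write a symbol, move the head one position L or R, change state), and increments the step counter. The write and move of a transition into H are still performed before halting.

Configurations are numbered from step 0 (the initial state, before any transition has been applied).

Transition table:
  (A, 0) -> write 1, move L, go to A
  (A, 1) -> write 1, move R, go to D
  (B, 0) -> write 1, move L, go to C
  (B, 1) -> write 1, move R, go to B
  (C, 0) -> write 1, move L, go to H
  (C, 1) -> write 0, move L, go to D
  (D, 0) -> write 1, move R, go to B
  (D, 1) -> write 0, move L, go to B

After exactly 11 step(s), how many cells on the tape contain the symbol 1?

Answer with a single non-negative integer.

Step 1: in state A at pos 1, read 1 -> (A,1)->write 1,move R,goto D. Now: state=D, head=2, tape[-3..3]=0100110 (head:      ^)
Step 2: in state D at pos 2, read 1 -> (D,1)->write 0,move L,goto B. Now: state=B, head=1, tape[-3..3]=0100100 (head:     ^)
Step 3: in state B at pos 1, read 1 -> (B,1)->write 1,move R,goto B. Now: state=B, head=2, tape[-3..3]=0100100 (head:      ^)
Step 4: in state B at pos 2, read 0 -> (B,0)->write 1,move L,goto C. Now: state=C, head=1, tape[-3..3]=0100110 (head:     ^)
Step 5: in state C at pos 1, read 1 -> (C,1)->write 0,move L,goto D. Now: state=D, head=0, tape[-3..3]=0100010 (head:    ^)
Step 6: in state D at pos 0, read 0 -> (D,0)->write 1,move R,goto B. Now: state=B, head=1, tape[-3..3]=0101010 (head:     ^)
Step 7: in state B at pos 1, read 0 -> (B,0)->write 1,move L,goto C. Now: state=C, head=0, tape[-3..3]=0101110 (head:    ^)
Step 8: in state C at pos 0, read 1 -> (C,1)->write 0,move L,goto D. Now: state=D, head=-1, tape[-3..3]=0100110 (head:   ^)
Step 9: in state D at pos -1, read 0 -> (D,0)->write 1,move R,goto B. Now: state=B, head=0, tape[-3..3]=0110110 (head:    ^)
Step 10: in state B at pos 0, read 0 -> (B,0)->write 1,move L,goto C. Now: state=C, head=-1, tape[-3..3]=0111110 (head:   ^)
Step 11: in state C at pos -1, read 1 -> (C,1)->write 0,move L,goto D. Now: state=D, head=-2, tape[-3..3]=0101110 (head:  ^)
Cells containing 1 after step 11: {-2, 0, 1, 2} -> 4 cell(s)

Answer: 4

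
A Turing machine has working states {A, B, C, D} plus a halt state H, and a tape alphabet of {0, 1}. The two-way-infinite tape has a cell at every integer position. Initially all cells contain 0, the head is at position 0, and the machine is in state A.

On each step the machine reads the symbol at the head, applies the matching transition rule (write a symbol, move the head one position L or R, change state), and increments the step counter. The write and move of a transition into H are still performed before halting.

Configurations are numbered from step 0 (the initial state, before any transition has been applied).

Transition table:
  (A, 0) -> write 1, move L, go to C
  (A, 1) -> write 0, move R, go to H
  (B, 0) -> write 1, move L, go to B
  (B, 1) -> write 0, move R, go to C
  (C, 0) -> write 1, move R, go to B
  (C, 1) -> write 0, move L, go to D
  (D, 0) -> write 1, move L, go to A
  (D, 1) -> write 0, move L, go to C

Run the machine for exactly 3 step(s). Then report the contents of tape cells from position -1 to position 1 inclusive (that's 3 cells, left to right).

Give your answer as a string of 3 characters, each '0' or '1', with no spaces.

Answer: 100

Derivation:
Step 1: in state A at pos 0, read 0 -> (A,0)->write 1,move L,goto C. Now: state=C, head=-1, tape[-2..1]=0010 (head:  ^)
Step 2: in state C at pos -1, read 0 -> (C,0)->write 1,move R,goto B. Now: state=B, head=0, tape[-2..1]=0110 (head:   ^)
Step 3: in state B at pos 0, read 1 -> (B,1)->write 0,move R,goto C. Now: state=C, head=1, tape[-2..2]=01000 (head:    ^)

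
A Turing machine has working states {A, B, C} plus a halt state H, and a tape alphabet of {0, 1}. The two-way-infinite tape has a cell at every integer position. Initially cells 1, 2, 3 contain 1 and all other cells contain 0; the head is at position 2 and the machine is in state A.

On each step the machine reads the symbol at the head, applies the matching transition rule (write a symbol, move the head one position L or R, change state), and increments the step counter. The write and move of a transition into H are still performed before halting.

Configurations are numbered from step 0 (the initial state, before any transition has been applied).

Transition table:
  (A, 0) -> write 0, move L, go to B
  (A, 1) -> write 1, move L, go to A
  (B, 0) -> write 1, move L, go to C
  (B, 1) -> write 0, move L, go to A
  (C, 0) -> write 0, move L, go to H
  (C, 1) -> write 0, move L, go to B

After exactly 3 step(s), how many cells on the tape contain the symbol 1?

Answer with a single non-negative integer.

Answer: 3

Derivation:
Step 1: in state A at pos 2, read 1 -> (A,1)->write 1,move L,goto A. Now: state=A, head=1, tape[0..4]=01110 (head:  ^)
Step 2: in state A at pos 1, read 1 -> (A,1)->write 1,move L,goto A. Now: state=A, head=0, tape[-1..4]=001110 (head:  ^)
Step 3: in state A at pos 0, read 0 -> (A,0)->write 0,move L,goto B. Now: state=B, head=-1, tape[-2..4]=0001110 (head:  ^)
Cells containing 1 after step 3: {1, 2, 3} -> 3 cell(s)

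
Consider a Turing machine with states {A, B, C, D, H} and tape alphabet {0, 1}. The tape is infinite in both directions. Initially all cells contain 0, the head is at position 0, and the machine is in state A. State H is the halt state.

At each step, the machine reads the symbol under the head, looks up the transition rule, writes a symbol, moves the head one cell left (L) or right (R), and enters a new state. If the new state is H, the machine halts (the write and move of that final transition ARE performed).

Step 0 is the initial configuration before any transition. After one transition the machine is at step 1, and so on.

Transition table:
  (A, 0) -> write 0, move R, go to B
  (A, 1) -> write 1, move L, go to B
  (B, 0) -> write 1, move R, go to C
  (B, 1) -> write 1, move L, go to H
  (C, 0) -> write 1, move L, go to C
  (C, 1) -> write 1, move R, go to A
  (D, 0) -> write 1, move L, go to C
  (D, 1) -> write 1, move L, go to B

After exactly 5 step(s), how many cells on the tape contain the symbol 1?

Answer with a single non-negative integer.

Answer: 2

Derivation:
Step 1: in state A at pos 0, read 0 -> (A,0)->write 0,move R,goto B. Now: state=B, head=1, tape[-1..2]=0000 (head:   ^)
Step 2: in state B at pos 1, read 0 -> (B,0)->write 1,move R,goto C. Now: state=C, head=2, tape[-1..3]=00100 (head:    ^)
Step 3: in state C at pos 2, read 0 -> (C,0)->write 1,move L,goto C. Now: state=C, head=1, tape[-1..3]=00110 (head:   ^)
Step 4: in state C at pos 1, read 1 -> (C,1)->write 1,move R,goto A. Now: state=A, head=2, tape[-1..3]=00110 (head:    ^)
Step 5: in state A at pos 2, read 1 -> (A,1)->write 1,move L,goto B. Now: state=B, head=1, tape[-1..3]=00110 (head:   ^)
Cells containing 1 after step 5: {1, 2} -> 2 cell(s)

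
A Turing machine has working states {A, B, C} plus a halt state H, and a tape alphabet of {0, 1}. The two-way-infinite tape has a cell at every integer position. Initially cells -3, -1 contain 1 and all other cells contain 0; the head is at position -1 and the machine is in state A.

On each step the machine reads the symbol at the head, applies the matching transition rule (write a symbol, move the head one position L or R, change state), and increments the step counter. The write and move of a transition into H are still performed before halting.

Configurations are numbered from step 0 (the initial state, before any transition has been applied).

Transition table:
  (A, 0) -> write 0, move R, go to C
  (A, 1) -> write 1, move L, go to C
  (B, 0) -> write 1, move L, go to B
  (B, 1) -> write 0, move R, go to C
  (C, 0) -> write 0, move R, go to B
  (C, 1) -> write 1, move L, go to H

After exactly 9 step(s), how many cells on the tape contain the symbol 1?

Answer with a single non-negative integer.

Answer: 4

Derivation:
Step 1: in state A at pos -1, read 1 -> (A,1)->write 1,move L,goto C. Now: state=C, head=-2, tape[-4..0]=01010 (head:   ^)
Step 2: in state C at pos -2, read 0 -> (C,0)->write 0,move R,goto B. Now: state=B, head=-1, tape[-4..0]=01010 (head:    ^)
Step 3: in state B at pos -1, read 1 -> (B,1)->write 0,move R,goto C. Now: state=C, head=0, tape[-4..1]=010000 (head:     ^)
Step 4: in state C at pos 0, read 0 -> (C,0)->write 0,move R,goto B. Now: state=B, head=1, tape[-4..2]=0100000 (head:      ^)
Step 5: in state B at pos 1, read 0 -> (B,0)->write 1,move L,goto B. Now: state=B, head=0, tape[-4..2]=0100010 (head:     ^)
Step 6: in state B at pos 0, read 0 -> (B,0)->write 1,move L,goto B. Now: state=B, head=-1, tape[-4..2]=0100110 (head:    ^)
Step 7: in state B at pos -1, read 0 -> (B,0)->write 1,move L,goto B. Now: state=B, head=-2, tape[-4..2]=0101110 (head:   ^)
Step 8: in state B at pos -2, read 0 -> (B,0)->write 1,move L,goto B. Now: state=B, head=-3, tape[-4..2]=0111110 (head:  ^)
Step 9: in state B at pos -3, read 1 -> (B,1)->write 0,move R,goto C. Now: state=C, head=-2, tape[-4..2]=0011110 (head:   ^)
Cells containing 1 after step 9: {-2, -1, 0, 1} -> 4 cell(s)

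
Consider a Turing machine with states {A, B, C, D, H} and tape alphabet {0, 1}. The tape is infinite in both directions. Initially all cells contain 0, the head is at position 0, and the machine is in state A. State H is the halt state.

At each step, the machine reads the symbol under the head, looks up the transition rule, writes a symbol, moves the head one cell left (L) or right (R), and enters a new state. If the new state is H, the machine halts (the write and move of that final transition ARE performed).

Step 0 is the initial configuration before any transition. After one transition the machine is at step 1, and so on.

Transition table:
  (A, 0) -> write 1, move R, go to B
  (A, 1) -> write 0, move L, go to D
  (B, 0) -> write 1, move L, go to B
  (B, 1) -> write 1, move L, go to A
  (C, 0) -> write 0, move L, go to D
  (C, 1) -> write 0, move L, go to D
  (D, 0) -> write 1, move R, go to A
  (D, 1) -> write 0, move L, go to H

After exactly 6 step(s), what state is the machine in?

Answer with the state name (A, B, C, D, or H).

Step 1: in state A at pos 0, read 0 -> (A,0)->write 1,move R,goto B. Now: state=B, head=1, tape[-1..2]=0100 (head:   ^)
Step 2: in state B at pos 1, read 0 -> (B,0)->write 1,move L,goto B. Now: state=B, head=0, tape[-1..2]=0110 (head:  ^)
Step 3: in state B at pos 0, read 1 -> (B,1)->write 1,move L,goto A. Now: state=A, head=-1, tape[-2..2]=00110 (head:  ^)
Step 4: in state A at pos -1, read 0 -> (A,0)->write 1,move R,goto B. Now: state=B, head=0, tape[-2..2]=01110 (head:   ^)
Step 5: in state B at pos 0, read 1 -> (B,1)->write 1,move L,goto A. Now: state=A, head=-1, tape[-2..2]=01110 (head:  ^)
Step 6: in state A at pos -1, read 1 -> (A,1)->write 0,move L,goto D. Now: state=D, head=-2, tape[-3..2]=000110 (head:  ^)

Answer: D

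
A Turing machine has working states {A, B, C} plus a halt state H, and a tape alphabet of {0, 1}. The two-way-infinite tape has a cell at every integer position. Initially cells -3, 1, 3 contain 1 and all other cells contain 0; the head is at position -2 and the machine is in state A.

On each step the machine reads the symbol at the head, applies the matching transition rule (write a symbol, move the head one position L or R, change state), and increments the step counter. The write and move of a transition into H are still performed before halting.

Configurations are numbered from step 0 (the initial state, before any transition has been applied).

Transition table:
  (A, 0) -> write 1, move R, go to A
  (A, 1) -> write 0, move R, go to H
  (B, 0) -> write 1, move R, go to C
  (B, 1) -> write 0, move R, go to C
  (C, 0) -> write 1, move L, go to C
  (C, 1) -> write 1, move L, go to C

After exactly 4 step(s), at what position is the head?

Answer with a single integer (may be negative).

Answer: 2

Derivation:
Step 1: in state A at pos -2, read 0 -> (A,0)->write 1,move R,goto A. Now: state=A, head=-1, tape[-4..4]=011001010 (head:    ^)
Step 2: in state A at pos -1, read 0 -> (A,0)->write 1,move R,goto A. Now: state=A, head=0, tape[-4..4]=011101010 (head:     ^)
Step 3: in state A at pos 0, read 0 -> (A,0)->write 1,move R,goto A. Now: state=A, head=1, tape[-4..4]=011111010 (head:      ^)
Step 4: in state A at pos 1, read 1 -> (A,1)->write 0,move R,goto H. Now: state=H, head=2, tape[-4..4]=011110010 (head:       ^)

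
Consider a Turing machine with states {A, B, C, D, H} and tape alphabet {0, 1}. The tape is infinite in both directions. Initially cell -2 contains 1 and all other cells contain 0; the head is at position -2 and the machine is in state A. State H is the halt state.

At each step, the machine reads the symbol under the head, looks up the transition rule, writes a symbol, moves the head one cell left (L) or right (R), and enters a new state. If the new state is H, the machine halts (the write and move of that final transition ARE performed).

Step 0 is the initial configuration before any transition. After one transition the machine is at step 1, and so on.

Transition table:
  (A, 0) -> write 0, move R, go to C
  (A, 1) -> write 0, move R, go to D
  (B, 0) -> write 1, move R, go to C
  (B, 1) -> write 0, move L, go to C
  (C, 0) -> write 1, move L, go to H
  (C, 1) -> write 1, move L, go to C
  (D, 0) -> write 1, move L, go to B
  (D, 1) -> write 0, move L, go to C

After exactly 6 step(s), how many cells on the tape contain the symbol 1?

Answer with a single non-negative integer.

Answer: 3

Derivation:
Step 1: in state A at pos -2, read 1 -> (A,1)->write 0,move R,goto D. Now: state=D, head=-1, tape[-3..0]=0000 (head:   ^)
Step 2: in state D at pos -1, read 0 -> (D,0)->write 1,move L,goto B. Now: state=B, head=-2, tape[-3..0]=0010 (head:  ^)
Step 3: in state B at pos -2, read 0 -> (B,0)->write 1,move R,goto C. Now: state=C, head=-1, tape[-3..0]=0110 (head:   ^)
Step 4: in state C at pos -1, read 1 -> (C,1)->write 1,move L,goto C. Now: state=C, head=-2, tape[-3..0]=0110 (head:  ^)
Step 5: in state C at pos -2, read 1 -> (C,1)->write 1,move L,goto C. Now: state=C, head=-3, tape[-4..0]=00110 (head:  ^)
Step 6: in state C at pos -3, read 0 -> (C,0)->write 1,move L,goto H. Now: state=H, head=-4, tape[-5..0]=001110 (head:  ^)
Cells containing 1 after step 6: {-3, -2, -1} -> 3 cell(s)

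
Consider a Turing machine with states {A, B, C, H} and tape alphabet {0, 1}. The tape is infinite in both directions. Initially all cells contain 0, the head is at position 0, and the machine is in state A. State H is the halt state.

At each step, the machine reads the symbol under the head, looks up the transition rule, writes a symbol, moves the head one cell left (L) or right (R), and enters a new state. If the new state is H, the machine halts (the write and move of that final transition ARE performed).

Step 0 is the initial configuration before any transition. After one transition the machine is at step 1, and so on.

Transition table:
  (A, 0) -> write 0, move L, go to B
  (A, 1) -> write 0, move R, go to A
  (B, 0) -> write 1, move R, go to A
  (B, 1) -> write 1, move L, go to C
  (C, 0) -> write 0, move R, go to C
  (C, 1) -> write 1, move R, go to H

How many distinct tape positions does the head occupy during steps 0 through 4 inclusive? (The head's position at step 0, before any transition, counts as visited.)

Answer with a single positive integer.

Step 1: in state A at pos 0, read 0 -> (A,0)->write 0,move L,goto B. Now: state=B, head=-1, tape[-2..1]=0000 (head:  ^)
Step 2: in state B at pos -1, read 0 -> (B,0)->write 1,move R,goto A. Now: state=A, head=0, tape[-2..1]=0100 (head:   ^)
Step 3: in state A at pos 0, read 0 -> (A,0)->write 0,move L,goto B. Now: state=B, head=-1, tape[-2..1]=0100 (head:  ^)
Step 4: in state B at pos -1, read 1 -> (B,1)->write 1,move L,goto C. Now: state=C, head=-2, tape[-3..1]=00100 (head:  ^)
Head positions at steps 0..4: starting at 0, distinct positions visited = {-2, -1, 0} -> 3 position(s)

Answer: 3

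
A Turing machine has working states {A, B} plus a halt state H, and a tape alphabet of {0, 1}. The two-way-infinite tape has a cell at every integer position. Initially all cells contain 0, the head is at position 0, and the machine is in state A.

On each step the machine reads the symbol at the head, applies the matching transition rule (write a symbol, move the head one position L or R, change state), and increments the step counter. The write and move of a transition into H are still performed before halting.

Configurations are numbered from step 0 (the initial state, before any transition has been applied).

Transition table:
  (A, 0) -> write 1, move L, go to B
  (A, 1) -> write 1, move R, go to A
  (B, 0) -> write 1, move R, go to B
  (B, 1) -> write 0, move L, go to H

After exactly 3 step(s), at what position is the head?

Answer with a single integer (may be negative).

Answer: -1

Derivation:
Step 1: in state A at pos 0, read 0 -> (A,0)->write 1,move L,goto B. Now: state=B, head=-1, tape[-2..1]=0010 (head:  ^)
Step 2: in state B at pos -1, read 0 -> (B,0)->write 1,move R,goto B. Now: state=B, head=0, tape[-2..1]=0110 (head:   ^)
Step 3: in state B at pos 0, read 1 -> (B,1)->write 0,move L,goto H. Now: state=H, head=-1, tape[-2..1]=0100 (head:  ^)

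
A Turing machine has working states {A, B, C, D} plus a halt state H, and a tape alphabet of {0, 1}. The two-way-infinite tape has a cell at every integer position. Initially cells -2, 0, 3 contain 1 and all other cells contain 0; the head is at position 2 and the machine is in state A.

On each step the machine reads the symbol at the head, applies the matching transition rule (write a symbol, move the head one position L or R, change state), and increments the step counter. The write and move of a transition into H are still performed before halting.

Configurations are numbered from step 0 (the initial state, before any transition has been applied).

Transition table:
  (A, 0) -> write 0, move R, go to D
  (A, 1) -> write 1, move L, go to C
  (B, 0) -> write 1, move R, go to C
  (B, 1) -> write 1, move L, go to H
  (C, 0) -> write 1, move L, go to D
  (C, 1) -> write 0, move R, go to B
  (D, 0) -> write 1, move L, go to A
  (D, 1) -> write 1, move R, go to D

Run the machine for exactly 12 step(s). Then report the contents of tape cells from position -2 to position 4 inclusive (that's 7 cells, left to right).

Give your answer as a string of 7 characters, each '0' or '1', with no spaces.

Step 1: in state A at pos 2, read 0 -> (A,0)->write 0,move R,goto D. Now: state=D, head=3, tape[-3..4]=01010010 (head:       ^)
Step 2: in state D at pos 3, read 1 -> (D,1)->write 1,move R,goto D. Now: state=D, head=4, tape[-3..5]=010100100 (head:        ^)
Step 3: in state D at pos 4, read 0 -> (D,0)->write 1,move L,goto A. Now: state=A, head=3, tape[-3..5]=010100110 (head:       ^)
Step 4: in state A at pos 3, read 1 -> (A,1)->write 1,move L,goto C. Now: state=C, head=2, tape[-3..5]=010100110 (head:      ^)
Step 5: in state C at pos 2, read 0 -> (C,0)->write 1,move L,goto D. Now: state=D, head=1, tape[-3..5]=010101110 (head:     ^)
Step 6: in state D at pos 1, read 0 -> (D,0)->write 1,move L,goto A. Now: state=A, head=0, tape[-3..5]=010111110 (head:    ^)
Step 7: in state A at pos 0, read 1 -> (A,1)->write 1,move L,goto C. Now: state=C, head=-1, tape[-3..5]=010111110 (head:   ^)
Step 8: in state C at pos -1, read 0 -> (C,0)->write 1,move L,goto D. Now: state=D, head=-2, tape[-3..5]=011111110 (head:  ^)
Step 9: in state D at pos -2, read 1 -> (D,1)->write 1,move R,goto D. Now: state=D, head=-1, tape[-3..5]=011111110 (head:   ^)
Step 10: in state D at pos -1, read 1 -> (D,1)->write 1,move R,goto D. Now: state=D, head=0, tape[-3..5]=011111110 (head:    ^)
Step 11: in state D at pos 0, read 1 -> (D,1)->write 1,move R,goto D. Now: state=D, head=1, tape[-3..5]=011111110 (head:     ^)
Step 12: in state D at pos 1, read 1 -> (D,1)->write 1,move R,goto D. Now: state=D, head=2, tape[-3..5]=011111110 (head:      ^)

Answer: 1111111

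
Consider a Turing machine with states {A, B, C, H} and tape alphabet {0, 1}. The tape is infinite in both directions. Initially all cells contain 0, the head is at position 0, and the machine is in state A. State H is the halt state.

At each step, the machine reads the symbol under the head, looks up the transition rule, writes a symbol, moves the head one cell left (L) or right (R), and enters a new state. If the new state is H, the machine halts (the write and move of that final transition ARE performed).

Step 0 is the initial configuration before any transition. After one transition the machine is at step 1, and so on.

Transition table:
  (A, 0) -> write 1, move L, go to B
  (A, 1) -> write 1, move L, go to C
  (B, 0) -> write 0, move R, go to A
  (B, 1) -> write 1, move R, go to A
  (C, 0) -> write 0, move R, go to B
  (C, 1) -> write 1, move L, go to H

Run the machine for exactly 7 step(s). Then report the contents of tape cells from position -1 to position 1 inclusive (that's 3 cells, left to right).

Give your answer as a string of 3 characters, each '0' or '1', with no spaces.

Answer: 011

Derivation:
Step 1: in state A at pos 0, read 0 -> (A,0)->write 1,move L,goto B. Now: state=B, head=-1, tape[-2..1]=0010 (head:  ^)
Step 2: in state B at pos -1, read 0 -> (B,0)->write 0,move R,goto A. Now: state=A, head=0, tape[-2..1]=0010 (head:   ^)
Step 3: in state A at pos 0, read 1 -> (A,1)->write 1,move L,goto C. Now: state=C, head=-1, tape[-2..1]=0010 (head:  ^)
Step 4: in state C at pos -1, read 0 -> (C,0)->write 0,move R,goto B. Now: state=B, head=0, tape[-2..1]=0010 (head:   ^)
Step 5: in state B at pos 0, read 1 -> (B,1)->write 1,move R,goto A. Now: state=A, head=1, tape[-2..2]=00100 (head:    ^)
Step 6: in state A at pos 1, read 0 -> (A,0)->write 1,move L,goto B. Now: state=B, head=0, tape[-2..2]=00110 (head:   ^)
Step 7: in state B at pos 0, read 1 -> (B,1)->write 1,move R,goto A. Now: state=A, head=1, tape[-2..2]=00110 (head:    ^)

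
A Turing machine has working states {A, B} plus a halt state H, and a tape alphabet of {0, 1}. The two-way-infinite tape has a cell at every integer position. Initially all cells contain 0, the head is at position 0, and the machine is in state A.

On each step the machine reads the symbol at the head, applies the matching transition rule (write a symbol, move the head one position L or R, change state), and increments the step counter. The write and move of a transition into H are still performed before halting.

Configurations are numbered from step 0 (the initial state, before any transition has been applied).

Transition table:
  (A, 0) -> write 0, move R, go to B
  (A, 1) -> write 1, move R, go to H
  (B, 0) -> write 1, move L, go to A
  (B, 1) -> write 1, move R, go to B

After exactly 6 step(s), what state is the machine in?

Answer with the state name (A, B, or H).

Answer: H

Derivation:
Step 1: in state A at pos 0, read 0 -> (A,0)->write 0,move R,goto B. Now: state=B, head=1, tape[-1..2]=0000 (head:   ^)
Step 2: in state B at pos 1, read 0 -> (B,0)->write 1,move L,goto A. Now: state=A, head=0, tape[-1..2]=0010 (head:  ^)
Step 3: in state A at pos 0, read 0 -> (A,0)->write 0,move R,goto B. Now: state=B, head=1, tape[-1..2]=0010 (head:   ^)
Step 4: in state B at pos 1, read 1 -> (B,1)->write 1,move R,goto B. Now: state=B, head=2, tape[-1..3]=00100 (head:    ^)
Step 5: in state B at pos 2, read 0 -> (B,0)->write 1,move L,goto A. Now: state=A, head=1, tape[-1..3]=00110 (head:   ^)
Step 6: in state A at pos 1, read 1 -> (A,1)->write 1,move R,goto H. Now: state=H, head=2, tape[-1..3]=00110 (head:    ^)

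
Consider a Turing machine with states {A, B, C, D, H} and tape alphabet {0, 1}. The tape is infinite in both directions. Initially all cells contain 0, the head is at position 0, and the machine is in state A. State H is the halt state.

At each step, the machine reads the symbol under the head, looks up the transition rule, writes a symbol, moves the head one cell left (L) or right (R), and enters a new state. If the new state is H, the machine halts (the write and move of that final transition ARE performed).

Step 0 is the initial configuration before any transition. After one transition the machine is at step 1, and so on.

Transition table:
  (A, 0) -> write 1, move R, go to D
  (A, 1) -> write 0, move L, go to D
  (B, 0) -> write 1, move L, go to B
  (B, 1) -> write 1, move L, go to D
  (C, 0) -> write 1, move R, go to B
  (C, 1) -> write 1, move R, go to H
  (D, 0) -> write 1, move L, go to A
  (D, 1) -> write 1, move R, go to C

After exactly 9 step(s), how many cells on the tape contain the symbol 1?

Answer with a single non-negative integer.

Answer: 4

Derivation:
Step 1: in state A at pos 0, read 0 -> (A,0)->write 1,move R,goto D. Now: state=D, head=1, tape[-1..2]=0100 (head:   ^)
Step 2: in state D at pos 1, read 0 -> (D,0)->write 1,move L,goto A. Now: state=A, head=0, tape[-1..2]=0110 (head:  ^)
Step 3: in state A at pos 0, read 1 -> (A,1)->write 0,move L,goto D. Now: state=D, head=-1, tape[-2..2]=00010 (head:  ^)
Step 4: in state D at pos -1, read 0 -> (D,0)->write 1,move L,goto A. Now: state=A, head=-2, tape[-3..2]=001010 (head:  ^)
Step 5: in state A at pos -2, read 0 -> (A,0)->write 1,move R,goto D. Now: state=D, head=-1, tape[-3..2]=011010 (head:   ^)
Step 6: in state D at pos -1, read 1 -> (D,1)->write 1,move R,goto C. Now: state=C, head=0, tape[-3..2]=011010 (head:    ^)
Step 7: in state C at pos 0, read 0 -> (C,0)->write 1,move R,goto B. Now: state=B, head=1, tape[-3..2]=011110 (head:     ^)
Step 8: in state B at pos 1, read 1 -> (B,1)->write 1,move L,goto D. Now: state=D, head=0, tape[-3..2]=011110 (head:    ^)
Step 9: in state D at pos 0, read 1 -> (D,1)->write 1,move R,goto C. Now: state=C, head=1, tape[-3..2]=011110 (head:     ^)
Cells containing 1 after step 9: {-2, -1, 0, 1} -> 4 cell(s)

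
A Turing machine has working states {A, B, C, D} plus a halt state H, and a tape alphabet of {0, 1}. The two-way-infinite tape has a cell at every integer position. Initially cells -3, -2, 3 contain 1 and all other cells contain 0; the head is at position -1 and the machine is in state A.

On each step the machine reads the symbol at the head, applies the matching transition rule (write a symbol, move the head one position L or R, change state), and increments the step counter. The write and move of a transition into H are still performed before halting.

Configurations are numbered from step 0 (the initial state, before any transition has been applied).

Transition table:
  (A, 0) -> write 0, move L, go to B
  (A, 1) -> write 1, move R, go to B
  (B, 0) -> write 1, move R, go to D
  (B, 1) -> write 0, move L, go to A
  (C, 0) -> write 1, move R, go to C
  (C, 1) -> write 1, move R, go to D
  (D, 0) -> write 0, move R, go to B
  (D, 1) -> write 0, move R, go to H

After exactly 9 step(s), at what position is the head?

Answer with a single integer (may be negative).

Answer: 4

Derivation:
Step 1: in state A at pos -1, read 0 -> (A,0)->write 0,move L,goto B. Now: state=B, head=-2, tape[-4..4]=011000010 (head:   ^)
Step 2: in state B at pos -2, read 1 -> (B,1)->write 0,move L,goto A. Now: state=A, head=-3, tape[-4..4]=010000010 (head:  ^)
Step 3: in state A at pos -3, read 1 -> (A,1)->write 1,move R,goto B. Now: state=B, head=-2, tape[-4..4]=010000010 (head:   ^)
Step 4: in state B at pos -2, read 0 -> (B,0)->write 1,move R,goto D. Now: state=D, head=-1, tape[-4..4]=011000010 (head:    ^)
Step 5: in state D at pos -1, read 0 -> (D,0)->write 0,move R,goto B. Now: state=B, head=0, tape[-4..4]=011000010 (head:     ^)
Step 6: in state B at pos 0, read 0 -> (B,0)->write 1,move R,goto D. Now: state=D, head=1, tape[-4..4]=011010010 (head:      ^)
Step 7: in state D at pos 1, read 0 -> (D,0)->write 0,move R,goto B. Now: state=B, head=2, tape[-4..4]=011010010 (head:       ^)
Step 8: in state B at pos 2, read 0 -> (B,0)->write 1,move R,goto D. Now: state=D, head=3, tape[-4..4]=011010110 (head:        ^)
Step 9: in state D at pos 3, read 1 -> (D,1)->write 0,move R,goto H. Now: state=H, head=4, tape[-4..5]=0110101000 (head:         ^)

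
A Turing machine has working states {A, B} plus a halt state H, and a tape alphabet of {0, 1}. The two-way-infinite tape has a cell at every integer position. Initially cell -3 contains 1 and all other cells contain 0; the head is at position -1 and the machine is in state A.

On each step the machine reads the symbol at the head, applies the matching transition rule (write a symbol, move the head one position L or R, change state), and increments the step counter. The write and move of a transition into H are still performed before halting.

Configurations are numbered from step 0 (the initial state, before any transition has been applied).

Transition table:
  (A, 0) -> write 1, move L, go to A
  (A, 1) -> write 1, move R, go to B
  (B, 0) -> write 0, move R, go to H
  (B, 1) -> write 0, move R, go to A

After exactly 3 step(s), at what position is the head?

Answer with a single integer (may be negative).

Answer: -2

Derivation:
Step 1: in state A at pos -1, read 0 -> (A,0)->write 1,move L,goto A. Now: state=A, head=-2, tape[-4..0]=01010 (head:   ^)
Step 2: in state A at pos -2, read 0 -> (A,0)->write 1,move L,goto A. Now: state=A, head=-3, tape[-4..0]=01110 (head:  ^)
Step 3: in state A at pos -3, read 1 -> (A,1)->write 1,move R,goto B. Now: state=B, head=-2, tape[-4..0]=01110 (head:   ^)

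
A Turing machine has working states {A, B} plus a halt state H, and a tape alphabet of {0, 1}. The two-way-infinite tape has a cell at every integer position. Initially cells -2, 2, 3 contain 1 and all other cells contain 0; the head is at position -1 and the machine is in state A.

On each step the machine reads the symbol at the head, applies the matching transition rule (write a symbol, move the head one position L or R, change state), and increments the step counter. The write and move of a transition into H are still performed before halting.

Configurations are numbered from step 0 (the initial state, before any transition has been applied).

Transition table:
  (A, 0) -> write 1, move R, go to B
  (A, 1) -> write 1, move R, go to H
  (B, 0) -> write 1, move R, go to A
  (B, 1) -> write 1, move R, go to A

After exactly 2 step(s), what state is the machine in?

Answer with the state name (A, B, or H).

Step 1: in state A at pos -1, read 0 -> (A,0)->write 1,move R,goto B. Now: state=B, head=0, tape[-3..4]=01100110 (head:    ^)
Step 2: in state B at pos 0, read 0 -> (B,0)->write 1,move R,goto A. Now: state=A, head=1, tape[-3..4]=01110110 (head:     ^)

Answer: A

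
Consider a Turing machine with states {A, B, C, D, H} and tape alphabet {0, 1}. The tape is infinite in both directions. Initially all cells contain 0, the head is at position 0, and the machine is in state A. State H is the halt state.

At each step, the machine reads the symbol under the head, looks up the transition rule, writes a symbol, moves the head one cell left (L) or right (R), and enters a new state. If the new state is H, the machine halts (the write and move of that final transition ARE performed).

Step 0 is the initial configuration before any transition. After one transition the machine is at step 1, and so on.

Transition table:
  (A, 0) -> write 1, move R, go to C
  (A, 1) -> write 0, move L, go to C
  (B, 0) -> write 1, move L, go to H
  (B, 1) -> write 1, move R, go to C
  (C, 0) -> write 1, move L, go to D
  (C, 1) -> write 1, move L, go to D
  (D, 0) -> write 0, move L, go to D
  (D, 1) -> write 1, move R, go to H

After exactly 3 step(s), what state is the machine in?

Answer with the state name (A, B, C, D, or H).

Step 1: in state A at pos 0, read 0 -> (A,0)->write 1,move R,goto C. Now: state=C, head=1, tape[-1..2]=0100 (head:   ^)
Step 2: in state C at pos 1, read 0 -> (C,0)->write 1,move L,goto D. Now: state=D, head=0, tape[-1..2]=0110 (head:  ^)
Step 3: in state D at pos 0, read 1 -> (D,1)->write 1,move R,goto H. Now: state=H, head=1, tape[-1..2]=0110 (head:   ^)

Answer: H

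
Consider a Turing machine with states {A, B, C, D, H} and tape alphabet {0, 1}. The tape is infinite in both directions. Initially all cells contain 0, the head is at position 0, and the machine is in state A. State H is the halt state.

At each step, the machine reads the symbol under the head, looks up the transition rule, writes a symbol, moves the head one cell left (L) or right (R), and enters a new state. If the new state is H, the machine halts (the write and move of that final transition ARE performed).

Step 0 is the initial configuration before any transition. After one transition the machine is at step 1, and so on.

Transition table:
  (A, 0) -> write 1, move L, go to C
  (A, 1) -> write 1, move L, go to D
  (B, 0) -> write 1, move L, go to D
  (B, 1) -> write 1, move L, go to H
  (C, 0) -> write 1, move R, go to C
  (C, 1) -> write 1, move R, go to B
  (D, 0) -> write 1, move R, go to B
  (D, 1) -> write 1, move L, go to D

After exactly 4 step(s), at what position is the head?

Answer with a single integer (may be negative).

Step 1: in state A at pos 0, read 0 -> (A,0)->write 1,move L,goto C. Now: state=C, head=-1, tape[-2..1]=0010 (head:  ^)
Step 2: in state C at pos -1, read 0 -> (C,0)->write 1,move R,goto C. Now: state=C, head=0, tape[-2..1]=0110 (head:   ^)
Step 3: in state C at pos 0, read 1 -> (C,1)->write 1,move R,goto B. Now: state=B, head=1, tape[-2..2]=01100 (head:    ^)
Step 4: in state B at pos 1, read 0 -> (B,0)->write 1,move L,goto D. Now: state=D, head=0, tape[-2..2]=01110 (head:   ^)

Answer: 0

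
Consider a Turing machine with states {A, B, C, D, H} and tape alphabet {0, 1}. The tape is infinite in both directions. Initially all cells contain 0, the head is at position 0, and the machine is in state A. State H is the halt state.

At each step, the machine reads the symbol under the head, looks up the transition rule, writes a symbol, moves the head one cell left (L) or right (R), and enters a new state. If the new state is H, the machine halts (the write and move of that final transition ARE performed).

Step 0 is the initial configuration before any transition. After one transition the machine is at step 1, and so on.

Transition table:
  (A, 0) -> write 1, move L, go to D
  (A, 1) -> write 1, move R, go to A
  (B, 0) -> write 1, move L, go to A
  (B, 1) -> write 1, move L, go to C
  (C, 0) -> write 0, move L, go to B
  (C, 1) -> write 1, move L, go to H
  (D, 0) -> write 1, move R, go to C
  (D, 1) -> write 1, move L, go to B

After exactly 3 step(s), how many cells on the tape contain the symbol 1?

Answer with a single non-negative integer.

Answer: 2

Derivation:
Step 1: in state A at pos 0, read 0 -> (A,0)->write 1,move L,goto D. Now: state=D, head=-1, tape[-2..1]=0010 (head:  ^)
Step 2: in state D at pos -1, read 0 -> (D,0)->write 1,move R,goto C. Now: state=C, head=0, tape[-2..1]=0110 (head:   ^)
Step 3: in state C at pos 0, read 1 -> (C,1)->write 1,move L,goto H. Now: state=H, head=-1, tape[-2..1]=0110 (head:  ^)
Cells containing 1 after step 3: {-1, 0} -> 2 cell(s)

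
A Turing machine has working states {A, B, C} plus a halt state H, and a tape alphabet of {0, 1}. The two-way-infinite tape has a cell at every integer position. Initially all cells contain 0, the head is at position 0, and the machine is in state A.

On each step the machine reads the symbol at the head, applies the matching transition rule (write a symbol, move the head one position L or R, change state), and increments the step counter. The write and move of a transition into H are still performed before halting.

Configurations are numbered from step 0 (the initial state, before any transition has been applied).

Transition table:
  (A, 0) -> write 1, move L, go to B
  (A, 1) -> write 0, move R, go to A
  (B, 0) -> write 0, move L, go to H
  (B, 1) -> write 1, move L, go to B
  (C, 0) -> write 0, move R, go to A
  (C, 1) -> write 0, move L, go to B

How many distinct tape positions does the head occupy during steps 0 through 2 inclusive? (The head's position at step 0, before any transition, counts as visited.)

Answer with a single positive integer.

Answer: 3

Derivation:
Step 1: in state A at pos 0, read 0 -> (A,0)->write 1,move L,goto B. Now: state=B, head=-1, tape[-2..1]=0010 (head:  ^)
Step 2: in state B at pos -1, read 0 -> (B,0)->write 0,move L,goto H. Now: state=H, head=-2, tape[-3..1]=00010 (head:  ^)
Head positions at steps 0..2: starting at 0, distinct positions visited = {-2, -1, 0} -> 3 position(s)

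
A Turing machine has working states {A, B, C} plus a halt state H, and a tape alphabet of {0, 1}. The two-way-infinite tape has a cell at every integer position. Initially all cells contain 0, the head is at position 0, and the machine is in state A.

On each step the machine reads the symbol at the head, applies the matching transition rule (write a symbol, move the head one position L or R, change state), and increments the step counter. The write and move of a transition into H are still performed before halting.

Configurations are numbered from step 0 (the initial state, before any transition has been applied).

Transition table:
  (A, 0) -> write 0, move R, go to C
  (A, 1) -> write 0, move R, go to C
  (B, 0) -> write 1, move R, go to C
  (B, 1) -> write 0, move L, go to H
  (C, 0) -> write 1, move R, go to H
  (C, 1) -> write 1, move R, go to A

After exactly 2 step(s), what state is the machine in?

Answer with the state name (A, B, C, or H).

Step 1: in state A at pos 0, read 0 -> (A,0)->write 0,move R,goto C. Now: state=C, head=1, tape[-1..2]=0000 (head:   ^)
Step 2: in state C at pos 1, read 0 -> (C,0)->write 1,move R,goto H. Now: state=H, head=2, tape[-1..3]=00100 (head:    ^)

Answer: H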